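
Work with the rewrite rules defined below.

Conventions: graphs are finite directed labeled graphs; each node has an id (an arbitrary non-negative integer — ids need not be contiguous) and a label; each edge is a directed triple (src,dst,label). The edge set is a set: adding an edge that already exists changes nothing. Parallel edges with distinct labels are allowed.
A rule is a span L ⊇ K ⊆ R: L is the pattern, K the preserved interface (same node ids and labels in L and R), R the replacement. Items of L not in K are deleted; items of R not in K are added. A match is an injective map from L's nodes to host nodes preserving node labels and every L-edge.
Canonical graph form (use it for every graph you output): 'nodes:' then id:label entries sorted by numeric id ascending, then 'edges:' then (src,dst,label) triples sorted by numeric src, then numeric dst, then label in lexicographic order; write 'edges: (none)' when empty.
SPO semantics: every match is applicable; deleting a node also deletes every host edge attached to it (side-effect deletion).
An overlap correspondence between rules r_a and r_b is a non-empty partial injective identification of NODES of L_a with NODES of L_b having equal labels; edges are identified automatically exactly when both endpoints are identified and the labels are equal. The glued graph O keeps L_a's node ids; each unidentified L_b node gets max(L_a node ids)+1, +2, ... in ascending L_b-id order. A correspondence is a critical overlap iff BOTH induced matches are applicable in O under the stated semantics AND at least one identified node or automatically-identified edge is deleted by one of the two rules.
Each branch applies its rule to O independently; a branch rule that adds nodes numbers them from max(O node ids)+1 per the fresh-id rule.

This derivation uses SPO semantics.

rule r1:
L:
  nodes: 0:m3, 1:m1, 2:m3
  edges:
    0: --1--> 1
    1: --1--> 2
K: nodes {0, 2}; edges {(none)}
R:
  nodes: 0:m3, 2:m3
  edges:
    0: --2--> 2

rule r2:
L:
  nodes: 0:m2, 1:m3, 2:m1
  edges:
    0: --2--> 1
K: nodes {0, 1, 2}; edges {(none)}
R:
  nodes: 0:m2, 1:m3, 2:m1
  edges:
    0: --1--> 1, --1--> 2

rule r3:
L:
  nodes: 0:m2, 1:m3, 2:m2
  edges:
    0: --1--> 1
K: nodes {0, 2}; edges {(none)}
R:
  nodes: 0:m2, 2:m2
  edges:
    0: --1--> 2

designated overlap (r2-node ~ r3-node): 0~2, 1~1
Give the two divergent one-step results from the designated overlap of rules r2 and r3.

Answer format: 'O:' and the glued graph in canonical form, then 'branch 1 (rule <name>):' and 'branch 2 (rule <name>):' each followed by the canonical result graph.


O:
nodes: 0:m2, 1:m3, 2:m1, 3:m2
edges: (0,1,2); (3,1,1)
branch 1 (rule r2):
nodes: 0:m2, 1:m3, 2:m1, 3:m2
edges: (0,1,1); (0,2,1); (3,1,1)
branch 2 (rule r3):
nodes: 0:m2, 2:m1, 3:m2
edges: (3,0,1)


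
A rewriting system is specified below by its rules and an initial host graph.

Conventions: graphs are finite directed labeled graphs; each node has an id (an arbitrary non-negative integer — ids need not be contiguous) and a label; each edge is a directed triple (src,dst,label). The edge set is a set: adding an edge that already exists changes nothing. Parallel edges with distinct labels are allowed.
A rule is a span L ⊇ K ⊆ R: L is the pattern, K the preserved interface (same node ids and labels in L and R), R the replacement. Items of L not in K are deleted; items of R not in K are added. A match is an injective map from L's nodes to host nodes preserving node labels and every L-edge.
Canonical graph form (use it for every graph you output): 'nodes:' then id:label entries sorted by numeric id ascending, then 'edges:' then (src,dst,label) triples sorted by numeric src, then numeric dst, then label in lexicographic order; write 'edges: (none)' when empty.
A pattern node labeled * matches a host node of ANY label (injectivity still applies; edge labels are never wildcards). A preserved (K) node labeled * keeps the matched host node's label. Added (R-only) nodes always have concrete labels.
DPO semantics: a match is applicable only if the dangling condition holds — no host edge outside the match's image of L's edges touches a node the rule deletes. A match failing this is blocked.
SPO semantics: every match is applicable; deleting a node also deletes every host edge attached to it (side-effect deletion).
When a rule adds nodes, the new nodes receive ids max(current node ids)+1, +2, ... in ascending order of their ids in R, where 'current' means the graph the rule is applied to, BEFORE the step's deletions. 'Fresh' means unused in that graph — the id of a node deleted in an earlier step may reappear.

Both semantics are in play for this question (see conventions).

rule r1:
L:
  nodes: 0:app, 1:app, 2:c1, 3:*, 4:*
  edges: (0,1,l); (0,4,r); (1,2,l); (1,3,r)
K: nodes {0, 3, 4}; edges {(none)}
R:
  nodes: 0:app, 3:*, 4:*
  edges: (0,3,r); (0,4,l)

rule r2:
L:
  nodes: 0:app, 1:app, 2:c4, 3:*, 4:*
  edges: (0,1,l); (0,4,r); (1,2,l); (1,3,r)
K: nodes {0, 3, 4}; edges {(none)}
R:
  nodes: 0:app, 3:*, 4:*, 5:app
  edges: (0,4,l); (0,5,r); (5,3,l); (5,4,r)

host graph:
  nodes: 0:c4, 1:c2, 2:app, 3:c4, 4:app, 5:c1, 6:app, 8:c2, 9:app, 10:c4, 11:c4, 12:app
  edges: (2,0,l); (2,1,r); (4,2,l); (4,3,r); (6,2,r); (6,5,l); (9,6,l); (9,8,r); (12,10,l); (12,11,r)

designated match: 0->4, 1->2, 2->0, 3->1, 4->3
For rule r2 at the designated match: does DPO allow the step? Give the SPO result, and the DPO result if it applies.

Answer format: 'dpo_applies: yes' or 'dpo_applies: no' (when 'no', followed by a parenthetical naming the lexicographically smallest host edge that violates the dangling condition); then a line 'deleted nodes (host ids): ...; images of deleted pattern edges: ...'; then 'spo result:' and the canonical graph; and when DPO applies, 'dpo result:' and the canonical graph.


dpo_applies: no
(the rule deletes node 2, which keeps host edge (6,2,r) outside the match image — the dangling condition fails, DPO blocks; SPO proceeds and side-deletes such edges)
deleted nodes (host ids): 0, 2; images of deleted pattern edges: (2,0,l); (2,1,r); (4,2,l); (4,3,r)
spo result:
nodes: 1:c2, 3:c4, 4:app, 5:c1, 6:app, 8:c2, 9:app, 10:c4, 11:c4, 12:app, 13:app
edges: (4,3,l); (4,13,r); (6,5,l); (9,6,l); (9,8,r); (12,10,l); (12,11,r); (13,1,l); (13,3,r)


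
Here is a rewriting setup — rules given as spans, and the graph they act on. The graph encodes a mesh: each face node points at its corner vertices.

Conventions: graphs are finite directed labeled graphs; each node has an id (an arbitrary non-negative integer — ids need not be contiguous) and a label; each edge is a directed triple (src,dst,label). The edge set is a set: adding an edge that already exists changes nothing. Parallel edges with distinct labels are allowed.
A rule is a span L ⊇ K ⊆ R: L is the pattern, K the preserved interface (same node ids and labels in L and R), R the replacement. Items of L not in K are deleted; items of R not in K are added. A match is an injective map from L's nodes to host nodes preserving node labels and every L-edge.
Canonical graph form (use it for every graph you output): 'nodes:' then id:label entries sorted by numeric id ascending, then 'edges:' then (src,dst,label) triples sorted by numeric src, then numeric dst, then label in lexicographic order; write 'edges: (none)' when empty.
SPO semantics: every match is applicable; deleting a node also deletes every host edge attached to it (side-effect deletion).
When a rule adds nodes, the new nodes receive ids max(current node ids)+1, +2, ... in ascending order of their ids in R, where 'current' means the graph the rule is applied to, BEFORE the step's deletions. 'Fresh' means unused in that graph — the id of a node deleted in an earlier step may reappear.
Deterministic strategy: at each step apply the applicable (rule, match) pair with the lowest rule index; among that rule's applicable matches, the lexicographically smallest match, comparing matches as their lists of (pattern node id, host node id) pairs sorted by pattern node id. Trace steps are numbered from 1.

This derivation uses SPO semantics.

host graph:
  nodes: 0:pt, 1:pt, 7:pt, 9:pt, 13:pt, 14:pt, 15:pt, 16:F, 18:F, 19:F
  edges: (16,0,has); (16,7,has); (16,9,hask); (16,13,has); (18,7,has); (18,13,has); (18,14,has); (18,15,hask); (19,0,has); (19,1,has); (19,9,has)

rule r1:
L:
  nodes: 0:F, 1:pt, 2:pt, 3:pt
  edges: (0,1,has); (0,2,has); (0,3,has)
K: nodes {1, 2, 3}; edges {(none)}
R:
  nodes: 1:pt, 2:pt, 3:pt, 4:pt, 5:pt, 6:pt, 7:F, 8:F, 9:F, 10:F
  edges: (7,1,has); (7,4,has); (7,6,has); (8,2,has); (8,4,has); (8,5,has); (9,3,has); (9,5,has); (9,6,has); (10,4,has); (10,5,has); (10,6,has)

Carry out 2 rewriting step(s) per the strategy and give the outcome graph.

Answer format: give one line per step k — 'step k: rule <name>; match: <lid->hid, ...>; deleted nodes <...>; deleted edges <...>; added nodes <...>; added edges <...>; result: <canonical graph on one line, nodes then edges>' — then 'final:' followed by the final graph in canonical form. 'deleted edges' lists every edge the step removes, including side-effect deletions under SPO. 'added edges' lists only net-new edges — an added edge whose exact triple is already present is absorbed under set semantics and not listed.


step 1: rule r1; match: 0->16, 1->0, 2->7, 3->13; deleted nodes 16; deleted edges (16,0,has); (16,7,has); (16,9,hask); (16,13,has); added nodes 20, 21, 22, 23, 24, 25, 26; added edges (23,0,has); (23,20,has); (23,22,has); (24,7,has); (24,20,has); (24,21,has); (25,13,has); (25,21,has); (25,22,has); (26,20,has); (26,21,has); (26,22,has); result: nodes: 0:pt, 1:pt, 7:pt, 9:pt, 13:pt, 14:pt, 15:pt, 18:F, 19:F, 20:pt, 21:pt, 22:pt, 23:F, 24:F, 25:F, 26:F edges: (18,7,has); (18,13,has); (18,14,has); (18,15,hask); (19,0,has); (19,1,has); (19,9,has); (23,0,has); (23,20,has); (23,22,has); (24,7,has); (24,20,has); (24,21,has); (25,13,has); (25,21,has); (25,22,has); (26,20,has); (26,21,has); (26,22,has)
step 2: rule r1; match: 0->18, 1->7, 2->13, 3->14; deleted nodes 18; deleted edges (18,7,has); (18,13,has); (18,14,has); (18,15,hask); added nodes 27, 28, 29, 30, 31, 32, 33; added edges (30,7,has); (30,27,has); (30,29,has); (31,13,has); (31,27,has); (31,28,has); (32,14,has); (32,28,has); (32,29,has); (33,27,has); (33,28,has); (33,29,has); result: nodes: 0:pt, 1:pt, 7:pt, 9:pt, 13:pt, 14:pt, 15:pt, 19:F, 20:pt, 21:pt, 22:pt, 23:F, 24:F, 25:F, 26:F, 27:pt, 28:pt, 29:pt, 30:F, 31:F, 32:F, 33:F edges: (19,0,has); (19,1,has); (19,9,has); (23,0,has); (23,20,has); (23,22,has); (24,7,has); (24,20,has); (24,21,has); (25,13,has); (25,21,has); (25,22,has); (26,20,has); (26,21,has); (26,22,has); (30,7,has); (30,27,has); (30,29,has); (31,13,has); (31,27,has); (31,28,has); (32,14,has); (32,28,has); (32,29,has); (33,27,has); (33,28,has); (33,29,has)
final:
nodes: 0:pt, 1:pt, 7:pt, 9:pt, 13:pt, 14:pt, 15:pt, 19:F, 20:pt, 21:pt, 22:pt, 23:F, 24:F, 25:F, 26:F, 27:pt, 28:pt, 29:pt, 30:F, 31:F, 32:F, 33:F
edges: (19,0,has); (19,1,has); (19,9,has); (23,0,has); (23,20,has); (23,22,has); (24,7,has); (24,20,has); (24,21,has); (25,13,has); (25,21,has); (25,22,has); (26,20,has); (26,21,has); (26,22,has); (30,7,has); (30,27,has); (30,29,has); (31,13,has); (31,27,has); (31,28,has); (32,14,has); (32,28,has); (32,29,has); (33,27,has); (33,28,has); (33,29,has)


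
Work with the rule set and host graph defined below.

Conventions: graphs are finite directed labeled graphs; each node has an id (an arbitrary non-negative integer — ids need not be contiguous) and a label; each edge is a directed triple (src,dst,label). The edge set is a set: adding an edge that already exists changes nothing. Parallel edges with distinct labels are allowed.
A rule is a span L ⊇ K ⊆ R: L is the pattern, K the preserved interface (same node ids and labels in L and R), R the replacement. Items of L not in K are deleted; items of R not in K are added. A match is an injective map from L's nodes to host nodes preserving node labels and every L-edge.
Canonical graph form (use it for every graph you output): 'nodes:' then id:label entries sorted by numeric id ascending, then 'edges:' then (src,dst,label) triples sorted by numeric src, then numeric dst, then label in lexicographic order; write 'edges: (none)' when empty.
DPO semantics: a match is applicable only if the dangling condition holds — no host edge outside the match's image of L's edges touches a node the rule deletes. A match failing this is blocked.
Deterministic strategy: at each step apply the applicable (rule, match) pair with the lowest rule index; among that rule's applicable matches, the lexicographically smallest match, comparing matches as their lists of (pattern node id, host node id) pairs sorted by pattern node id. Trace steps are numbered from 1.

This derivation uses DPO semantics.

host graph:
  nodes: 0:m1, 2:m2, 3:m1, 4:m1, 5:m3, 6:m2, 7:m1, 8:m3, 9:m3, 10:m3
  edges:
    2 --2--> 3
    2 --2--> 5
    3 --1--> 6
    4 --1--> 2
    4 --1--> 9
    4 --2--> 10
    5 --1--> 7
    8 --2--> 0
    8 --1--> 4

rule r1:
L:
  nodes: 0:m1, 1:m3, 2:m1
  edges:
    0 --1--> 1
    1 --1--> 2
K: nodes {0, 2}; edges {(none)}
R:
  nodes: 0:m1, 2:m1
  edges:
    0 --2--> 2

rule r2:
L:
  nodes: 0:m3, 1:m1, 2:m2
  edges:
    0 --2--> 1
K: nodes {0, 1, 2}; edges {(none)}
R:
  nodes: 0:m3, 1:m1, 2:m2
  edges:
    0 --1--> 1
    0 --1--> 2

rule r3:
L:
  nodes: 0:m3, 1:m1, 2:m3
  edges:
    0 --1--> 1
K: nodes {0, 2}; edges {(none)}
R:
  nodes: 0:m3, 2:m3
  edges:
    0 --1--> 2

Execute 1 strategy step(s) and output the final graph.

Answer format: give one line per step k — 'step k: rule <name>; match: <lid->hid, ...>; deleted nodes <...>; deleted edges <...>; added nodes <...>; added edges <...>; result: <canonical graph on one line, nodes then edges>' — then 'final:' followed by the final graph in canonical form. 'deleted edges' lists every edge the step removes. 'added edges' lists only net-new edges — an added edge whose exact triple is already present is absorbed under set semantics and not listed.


step 1: rule r2; match: 0->8, 1->0, 2->2; deleted nodes (none); deleted edges (8,0,2); added nodes (none); added edges (8,0,1); (8,2,1); result: nodes: 0:m1, 2:m2, 3:m1, 4:m1, 5:m3, 6:m2, 7:m1, 8:m3, 9:m3, 10:m3 edges: (2,3,2); (2,5,2); (3,6,1); (4,2,1); (4,9,1); (4,10,2); (5,7,1); (8,0,1); (8,2,1); (8,4,1)
final:
nodes: 0:m1, 2:m2, 3:m1, 4:m1, 5:m3, 6:m2, 7:m1, 8:m3, 9:m3, 10:m3
edges: (2,3,2); (2,5,2); (3,6,1); (4,2,1); (4,9,1); (4,10,2); (5,7,1); (8,0,1); (8,2,1); (8,4,1)


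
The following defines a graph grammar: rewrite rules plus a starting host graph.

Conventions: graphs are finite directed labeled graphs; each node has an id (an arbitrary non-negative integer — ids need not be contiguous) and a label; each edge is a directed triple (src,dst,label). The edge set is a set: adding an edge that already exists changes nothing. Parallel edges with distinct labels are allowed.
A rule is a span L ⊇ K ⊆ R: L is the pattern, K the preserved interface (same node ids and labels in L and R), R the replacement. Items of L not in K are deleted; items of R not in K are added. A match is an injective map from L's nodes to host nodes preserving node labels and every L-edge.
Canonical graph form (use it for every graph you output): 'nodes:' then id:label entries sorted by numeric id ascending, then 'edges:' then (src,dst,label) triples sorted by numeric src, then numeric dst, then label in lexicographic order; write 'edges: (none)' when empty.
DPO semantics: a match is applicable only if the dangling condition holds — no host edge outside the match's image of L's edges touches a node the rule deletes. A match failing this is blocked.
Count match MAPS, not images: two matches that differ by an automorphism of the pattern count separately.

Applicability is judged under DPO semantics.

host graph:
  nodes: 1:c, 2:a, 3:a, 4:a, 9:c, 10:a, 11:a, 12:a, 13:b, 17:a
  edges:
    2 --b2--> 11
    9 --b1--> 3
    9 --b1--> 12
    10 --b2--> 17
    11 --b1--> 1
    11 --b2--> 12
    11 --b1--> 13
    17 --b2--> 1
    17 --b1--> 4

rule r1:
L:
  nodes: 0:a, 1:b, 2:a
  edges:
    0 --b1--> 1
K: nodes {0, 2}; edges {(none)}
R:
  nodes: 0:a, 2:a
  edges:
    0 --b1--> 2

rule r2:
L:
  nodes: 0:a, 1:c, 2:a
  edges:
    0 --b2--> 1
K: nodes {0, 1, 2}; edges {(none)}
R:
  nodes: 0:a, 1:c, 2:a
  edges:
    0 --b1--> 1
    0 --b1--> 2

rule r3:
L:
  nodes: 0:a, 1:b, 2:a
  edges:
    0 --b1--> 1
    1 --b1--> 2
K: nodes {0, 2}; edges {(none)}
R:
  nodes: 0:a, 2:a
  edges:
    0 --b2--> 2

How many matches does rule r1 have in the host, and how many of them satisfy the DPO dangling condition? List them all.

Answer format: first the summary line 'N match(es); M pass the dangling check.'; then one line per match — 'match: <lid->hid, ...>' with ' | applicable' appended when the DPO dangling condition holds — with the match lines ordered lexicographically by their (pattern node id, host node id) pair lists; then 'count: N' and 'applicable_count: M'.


6 match(es); 6 pass the dangling check.
match: 0->11, 1->13, 2->2 | applicable
match: 0->11, 1->13, 2->3 | applicable
match: 0->11, 1->13, 2->4 | applicable
match: 0->11, 1->13, 2->10 | applicable
match: 0->11, 1->13, 2->12 | applicable
match: 0->11, 1->13, 2->17 | applicable
count: 6
applicable_count: 6


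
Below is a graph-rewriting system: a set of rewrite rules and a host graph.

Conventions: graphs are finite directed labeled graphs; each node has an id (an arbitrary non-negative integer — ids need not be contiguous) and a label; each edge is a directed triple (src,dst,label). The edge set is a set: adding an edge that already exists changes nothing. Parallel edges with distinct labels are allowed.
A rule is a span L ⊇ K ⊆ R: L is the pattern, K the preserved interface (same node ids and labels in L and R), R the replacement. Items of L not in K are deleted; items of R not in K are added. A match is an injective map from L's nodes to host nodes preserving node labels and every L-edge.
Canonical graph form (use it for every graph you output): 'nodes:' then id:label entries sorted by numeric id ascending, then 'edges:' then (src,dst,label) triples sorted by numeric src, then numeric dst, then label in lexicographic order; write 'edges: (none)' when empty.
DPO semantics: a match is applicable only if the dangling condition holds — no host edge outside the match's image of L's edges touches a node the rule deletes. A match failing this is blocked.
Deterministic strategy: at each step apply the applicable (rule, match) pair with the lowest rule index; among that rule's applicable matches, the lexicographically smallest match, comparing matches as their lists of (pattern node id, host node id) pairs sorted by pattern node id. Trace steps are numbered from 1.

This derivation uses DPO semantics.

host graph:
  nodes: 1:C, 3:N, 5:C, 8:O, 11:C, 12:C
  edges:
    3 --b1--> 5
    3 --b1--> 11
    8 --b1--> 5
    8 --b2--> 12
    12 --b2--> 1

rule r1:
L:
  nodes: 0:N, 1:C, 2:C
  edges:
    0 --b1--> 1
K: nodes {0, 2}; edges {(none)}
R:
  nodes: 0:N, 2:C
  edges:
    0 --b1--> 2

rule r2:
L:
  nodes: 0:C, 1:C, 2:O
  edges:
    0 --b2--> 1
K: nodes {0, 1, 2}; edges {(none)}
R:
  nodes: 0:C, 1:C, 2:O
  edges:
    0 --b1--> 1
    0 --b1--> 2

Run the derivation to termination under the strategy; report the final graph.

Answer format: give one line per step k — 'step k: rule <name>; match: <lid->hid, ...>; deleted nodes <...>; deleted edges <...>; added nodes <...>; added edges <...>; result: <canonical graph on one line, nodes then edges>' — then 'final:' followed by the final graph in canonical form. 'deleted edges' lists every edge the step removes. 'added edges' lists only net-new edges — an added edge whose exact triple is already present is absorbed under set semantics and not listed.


step 1: rule r1; match: 0->3, 1->11, 2->1; deleted nodes 11; deleted edges (3,11,b1); added nodes (none); added edges (3,1,b1); result: nodes: 1:C, 3:N, 5:C, 8:O, 12:C edges: (3,1,b1); (3,5,b1); (8,5,b1); (8,12,b2); (12,1,b2)
step 2: rule r2; match: 0->12, 1->1, 2->8; deleted nodes (none); deleted edges (12,1,b2); added nodes (none); added edges (12,1,b1); (12,8,b1); result: nodes: 1:C, 3:N, 5:C, 8:O, 12:C edges: (3,1,b1); (3,5,b1); (8,5,b1); (8,12,b2); (12,1,b1); (12,8,b1)
final:
nodes: 1:C, 3:N, 5:C, 8:O, 12:C
edges: (3,1,b1); (3,5,b1); (8,5,b1); (8,12,b2); (12,1,b1); (12,8,b1)


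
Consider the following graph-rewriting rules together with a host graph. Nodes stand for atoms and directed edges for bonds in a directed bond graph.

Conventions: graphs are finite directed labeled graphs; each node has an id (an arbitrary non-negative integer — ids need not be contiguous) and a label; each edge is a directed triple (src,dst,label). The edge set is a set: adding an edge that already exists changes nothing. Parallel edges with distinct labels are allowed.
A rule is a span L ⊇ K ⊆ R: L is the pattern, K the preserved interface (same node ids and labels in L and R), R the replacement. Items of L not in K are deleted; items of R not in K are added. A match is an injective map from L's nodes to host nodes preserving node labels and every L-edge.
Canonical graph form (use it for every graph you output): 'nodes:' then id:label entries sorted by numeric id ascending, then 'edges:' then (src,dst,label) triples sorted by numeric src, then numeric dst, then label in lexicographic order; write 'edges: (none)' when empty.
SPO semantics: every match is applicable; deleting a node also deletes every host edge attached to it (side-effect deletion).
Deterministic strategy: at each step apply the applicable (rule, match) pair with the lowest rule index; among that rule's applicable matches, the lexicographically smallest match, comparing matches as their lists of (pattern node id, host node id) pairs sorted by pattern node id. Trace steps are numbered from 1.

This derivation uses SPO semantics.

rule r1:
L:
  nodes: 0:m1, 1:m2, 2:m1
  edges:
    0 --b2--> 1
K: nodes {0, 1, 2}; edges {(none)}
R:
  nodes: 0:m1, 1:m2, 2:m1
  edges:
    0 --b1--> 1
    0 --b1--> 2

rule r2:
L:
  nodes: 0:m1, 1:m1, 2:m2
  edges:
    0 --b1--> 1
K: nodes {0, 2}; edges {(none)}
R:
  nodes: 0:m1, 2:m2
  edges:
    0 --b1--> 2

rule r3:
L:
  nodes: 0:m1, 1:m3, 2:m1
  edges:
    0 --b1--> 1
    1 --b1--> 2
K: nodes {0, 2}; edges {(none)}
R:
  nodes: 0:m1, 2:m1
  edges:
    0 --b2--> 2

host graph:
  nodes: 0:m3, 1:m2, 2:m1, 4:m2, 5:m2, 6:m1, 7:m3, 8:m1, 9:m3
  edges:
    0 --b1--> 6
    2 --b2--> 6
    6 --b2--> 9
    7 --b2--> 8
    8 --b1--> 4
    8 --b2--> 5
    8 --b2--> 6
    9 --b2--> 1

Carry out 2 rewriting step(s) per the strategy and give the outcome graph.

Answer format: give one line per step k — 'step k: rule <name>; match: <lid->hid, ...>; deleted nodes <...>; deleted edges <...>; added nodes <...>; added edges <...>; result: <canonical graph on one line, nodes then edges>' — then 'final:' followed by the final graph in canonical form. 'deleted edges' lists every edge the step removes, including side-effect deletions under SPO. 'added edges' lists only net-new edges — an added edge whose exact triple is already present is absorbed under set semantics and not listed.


step 1: rule r1; match: 0->8, 1->5, 2->2; deleted nodes (none); deleted edges (8,5,b2); added nodes (none); added edges (8,2,b1); (8,5,b1); result: nodes: 0:m3, 1:m2, 2:m1, 4:m2, 5:m2, 6:m1, 7:m3, 8:m1, 9:m3 edges: (0,6,b1); (2,6,b2); (6,9,b2); (7,8,b2); (8,2,b1); (8,4,b1); (8,5,b1); (8,6,b2); (9,1,b2)
step 2: rule r2; match: 0->8, 1->2, 2->1; deleted nodes 2; deleted edges (2,6,b2); (8,2,b1); added nodes (none); added edges (8,1,b1); result: nodes: 0:m3, 1:m2, 4:m2, 5:m2, 6:m1, 7:m3, 8:m1, 9:m3 edges: (0,6,b1); (6,9,b2); (7,8,b2); (8,1,b1); (8,4,b1); (8,5,b1); (8,6,b2); (9,1,b2)
final:
nodes: 0:m3, 1:m2, 4:m2, 5:m2, 6:m1, 7:m3, 8:m1, 9:m3
edges: (0,6,b1); (6,9,b2); (7,8,b2); (8,1,b1); (8,4,b1); (8,5,b1); (8,6,b2); (9,1,b2)


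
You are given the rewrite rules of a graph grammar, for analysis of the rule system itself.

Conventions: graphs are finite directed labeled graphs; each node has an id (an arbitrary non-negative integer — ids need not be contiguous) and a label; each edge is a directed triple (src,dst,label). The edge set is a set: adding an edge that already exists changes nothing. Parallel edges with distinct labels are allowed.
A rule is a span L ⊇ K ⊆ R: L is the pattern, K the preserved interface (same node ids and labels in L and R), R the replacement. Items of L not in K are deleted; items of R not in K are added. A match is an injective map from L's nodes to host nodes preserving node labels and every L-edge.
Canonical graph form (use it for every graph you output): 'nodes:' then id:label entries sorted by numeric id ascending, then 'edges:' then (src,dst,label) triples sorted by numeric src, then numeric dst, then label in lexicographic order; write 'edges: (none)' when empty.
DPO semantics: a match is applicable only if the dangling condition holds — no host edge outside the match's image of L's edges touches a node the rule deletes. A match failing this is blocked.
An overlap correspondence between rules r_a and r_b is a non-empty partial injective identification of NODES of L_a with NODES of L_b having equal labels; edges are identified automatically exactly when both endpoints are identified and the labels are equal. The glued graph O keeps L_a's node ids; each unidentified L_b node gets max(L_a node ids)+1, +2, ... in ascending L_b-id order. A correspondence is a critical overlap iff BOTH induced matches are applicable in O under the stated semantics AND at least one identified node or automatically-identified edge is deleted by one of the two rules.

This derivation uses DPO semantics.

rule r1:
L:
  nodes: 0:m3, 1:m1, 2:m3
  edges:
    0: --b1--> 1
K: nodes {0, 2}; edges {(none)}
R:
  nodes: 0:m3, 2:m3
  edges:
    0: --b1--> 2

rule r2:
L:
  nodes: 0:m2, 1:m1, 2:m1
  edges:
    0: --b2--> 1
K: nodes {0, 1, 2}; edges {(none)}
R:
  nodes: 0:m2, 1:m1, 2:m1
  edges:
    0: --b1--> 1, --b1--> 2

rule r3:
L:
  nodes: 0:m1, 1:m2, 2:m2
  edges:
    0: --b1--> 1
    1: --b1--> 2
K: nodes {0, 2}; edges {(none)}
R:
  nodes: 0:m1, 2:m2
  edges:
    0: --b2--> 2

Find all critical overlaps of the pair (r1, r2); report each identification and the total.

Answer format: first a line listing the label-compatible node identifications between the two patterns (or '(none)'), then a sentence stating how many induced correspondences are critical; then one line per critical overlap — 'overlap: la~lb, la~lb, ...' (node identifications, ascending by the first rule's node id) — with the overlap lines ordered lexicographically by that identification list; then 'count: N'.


label-compatible node identifications between L(r1) and L(r2): 1~1, 1~2
1 of the induced correspondences is a critical overlap of r1 and r2.
overlap: 1~2
count: 1


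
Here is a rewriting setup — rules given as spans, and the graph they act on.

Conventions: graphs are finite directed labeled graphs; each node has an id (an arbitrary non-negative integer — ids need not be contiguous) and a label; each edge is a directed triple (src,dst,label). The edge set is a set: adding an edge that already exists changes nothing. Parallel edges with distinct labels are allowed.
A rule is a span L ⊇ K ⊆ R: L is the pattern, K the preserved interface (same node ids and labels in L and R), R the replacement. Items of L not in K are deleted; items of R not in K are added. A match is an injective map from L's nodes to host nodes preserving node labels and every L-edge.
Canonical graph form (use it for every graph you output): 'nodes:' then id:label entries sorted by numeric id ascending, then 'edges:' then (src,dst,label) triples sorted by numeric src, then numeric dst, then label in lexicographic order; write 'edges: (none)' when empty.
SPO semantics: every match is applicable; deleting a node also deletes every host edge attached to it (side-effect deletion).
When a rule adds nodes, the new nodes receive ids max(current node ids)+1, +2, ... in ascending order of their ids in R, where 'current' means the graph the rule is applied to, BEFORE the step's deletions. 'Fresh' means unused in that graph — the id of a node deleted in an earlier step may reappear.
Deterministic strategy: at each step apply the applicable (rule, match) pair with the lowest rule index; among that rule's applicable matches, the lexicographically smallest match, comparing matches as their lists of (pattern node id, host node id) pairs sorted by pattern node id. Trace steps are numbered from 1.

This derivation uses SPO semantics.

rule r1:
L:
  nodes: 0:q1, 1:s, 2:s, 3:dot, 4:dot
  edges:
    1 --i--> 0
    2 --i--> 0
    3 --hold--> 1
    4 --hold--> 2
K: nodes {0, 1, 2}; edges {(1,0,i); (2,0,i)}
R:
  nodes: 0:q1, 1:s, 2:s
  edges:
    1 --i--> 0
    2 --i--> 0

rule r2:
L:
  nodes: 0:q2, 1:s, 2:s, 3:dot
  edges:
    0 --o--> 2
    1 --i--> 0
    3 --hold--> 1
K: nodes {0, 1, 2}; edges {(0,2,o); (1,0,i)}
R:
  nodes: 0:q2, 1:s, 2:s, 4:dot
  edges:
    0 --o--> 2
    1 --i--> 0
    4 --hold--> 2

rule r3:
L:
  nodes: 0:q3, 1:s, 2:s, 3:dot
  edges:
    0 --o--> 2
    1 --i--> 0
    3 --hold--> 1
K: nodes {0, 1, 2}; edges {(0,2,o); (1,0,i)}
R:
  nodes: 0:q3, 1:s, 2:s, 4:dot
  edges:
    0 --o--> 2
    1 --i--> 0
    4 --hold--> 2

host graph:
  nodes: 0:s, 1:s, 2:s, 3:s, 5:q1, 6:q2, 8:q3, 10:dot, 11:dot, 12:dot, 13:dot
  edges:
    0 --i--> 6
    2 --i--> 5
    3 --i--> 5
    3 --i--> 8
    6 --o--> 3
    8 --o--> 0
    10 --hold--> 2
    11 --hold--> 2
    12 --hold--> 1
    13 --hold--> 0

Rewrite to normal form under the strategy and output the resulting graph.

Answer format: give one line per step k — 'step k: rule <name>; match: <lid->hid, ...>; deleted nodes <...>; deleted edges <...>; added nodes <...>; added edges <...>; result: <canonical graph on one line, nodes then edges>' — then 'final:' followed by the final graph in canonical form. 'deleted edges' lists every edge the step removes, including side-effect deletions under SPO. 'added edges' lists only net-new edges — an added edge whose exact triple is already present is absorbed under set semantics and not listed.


step 1: rule r2; match: 0->6, 1->0, 2->3, 3->13; deleted nodes 13; deleted edges (13,0,hold); added nodes 14; added edges (14,3,hold); result: nodes: 0:s, 1:s, 2:s, 3:s, 5:q1, 6:q2, 8:q3, 10:dot, 11:dot, 12:dot, 14:dot edges: (0,6,i); (2,5,i); (3,5,i); (3,8,i); (6,3,o); (8,0,o); (10,2,hold); (11,2,hold); (12,1,hold); (14,3,hold)
step 2: rule r1; match: 0->5, 1->2, 2->3, 3->10, 4->14; deleted nodes 10, 14; deleted edges (10,2,hold); (14,3,hold); added nodes (none); added edges (none); result: nodes: 0:s, 1:s, 2:s, 3:s, 5:q1, 6:q2, 8:q3, 11:dot, 12:dot edges: (0,6,i); (2,5,i); (3,5,i); (3,8,i); (6,3,o); (8,0,o); (11,2,hold); (12,1,hold)
final:
nodes: 0:s, 1:s, 2:s, 3:s, 5:q1, 6:q2, 8:q3, 11:dot, 12:dot
edges: (0,6,i); (2,5,i); (3,5,i); (3,8,i); (6,3,o); (8,0,o); (11,2,hold); (12,1,hold)


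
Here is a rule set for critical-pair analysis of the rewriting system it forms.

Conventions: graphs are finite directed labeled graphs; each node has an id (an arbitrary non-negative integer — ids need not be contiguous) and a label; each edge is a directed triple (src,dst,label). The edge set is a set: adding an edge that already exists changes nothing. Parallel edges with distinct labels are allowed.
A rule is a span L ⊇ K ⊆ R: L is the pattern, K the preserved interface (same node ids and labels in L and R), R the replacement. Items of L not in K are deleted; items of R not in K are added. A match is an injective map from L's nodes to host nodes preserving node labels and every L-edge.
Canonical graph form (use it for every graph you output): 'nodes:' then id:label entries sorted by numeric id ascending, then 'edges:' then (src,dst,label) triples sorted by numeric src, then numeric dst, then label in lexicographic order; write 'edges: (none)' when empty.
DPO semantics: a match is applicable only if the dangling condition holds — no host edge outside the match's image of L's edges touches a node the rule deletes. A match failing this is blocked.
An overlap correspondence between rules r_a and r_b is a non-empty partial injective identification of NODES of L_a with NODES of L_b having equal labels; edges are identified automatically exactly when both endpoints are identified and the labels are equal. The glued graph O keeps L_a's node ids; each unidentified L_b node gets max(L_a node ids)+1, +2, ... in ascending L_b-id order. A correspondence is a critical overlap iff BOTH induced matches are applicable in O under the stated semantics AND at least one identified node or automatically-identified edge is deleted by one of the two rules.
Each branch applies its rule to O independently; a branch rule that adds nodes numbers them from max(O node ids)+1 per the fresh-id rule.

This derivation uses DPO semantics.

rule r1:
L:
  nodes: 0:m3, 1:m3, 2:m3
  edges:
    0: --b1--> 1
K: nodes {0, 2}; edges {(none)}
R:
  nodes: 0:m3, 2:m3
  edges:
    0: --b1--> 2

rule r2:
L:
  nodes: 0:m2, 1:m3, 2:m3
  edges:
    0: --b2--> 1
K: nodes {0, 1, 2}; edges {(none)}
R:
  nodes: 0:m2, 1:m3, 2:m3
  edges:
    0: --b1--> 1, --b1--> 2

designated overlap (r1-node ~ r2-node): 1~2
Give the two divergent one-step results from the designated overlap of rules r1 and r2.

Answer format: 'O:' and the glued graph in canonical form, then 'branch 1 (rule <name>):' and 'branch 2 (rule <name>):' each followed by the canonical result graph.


O:
nodes: 0:m3, 1:m3, 2:m3, 3:m2, 4:m3
edges: (0,1,b1); (3,4,b2)
branch 1 (rule r1):
nodes: 0:m3, 2:m3, 3:m2, 4:m3
edges: (0,2,b1); (3,4,b2)
branch 2 (rule r2):
nodes: 0:m3, 1:m3, 2:m3, 3:m2, 4:m3
edges: (0,1,b1); (3,1,b1); (3,4,b1)


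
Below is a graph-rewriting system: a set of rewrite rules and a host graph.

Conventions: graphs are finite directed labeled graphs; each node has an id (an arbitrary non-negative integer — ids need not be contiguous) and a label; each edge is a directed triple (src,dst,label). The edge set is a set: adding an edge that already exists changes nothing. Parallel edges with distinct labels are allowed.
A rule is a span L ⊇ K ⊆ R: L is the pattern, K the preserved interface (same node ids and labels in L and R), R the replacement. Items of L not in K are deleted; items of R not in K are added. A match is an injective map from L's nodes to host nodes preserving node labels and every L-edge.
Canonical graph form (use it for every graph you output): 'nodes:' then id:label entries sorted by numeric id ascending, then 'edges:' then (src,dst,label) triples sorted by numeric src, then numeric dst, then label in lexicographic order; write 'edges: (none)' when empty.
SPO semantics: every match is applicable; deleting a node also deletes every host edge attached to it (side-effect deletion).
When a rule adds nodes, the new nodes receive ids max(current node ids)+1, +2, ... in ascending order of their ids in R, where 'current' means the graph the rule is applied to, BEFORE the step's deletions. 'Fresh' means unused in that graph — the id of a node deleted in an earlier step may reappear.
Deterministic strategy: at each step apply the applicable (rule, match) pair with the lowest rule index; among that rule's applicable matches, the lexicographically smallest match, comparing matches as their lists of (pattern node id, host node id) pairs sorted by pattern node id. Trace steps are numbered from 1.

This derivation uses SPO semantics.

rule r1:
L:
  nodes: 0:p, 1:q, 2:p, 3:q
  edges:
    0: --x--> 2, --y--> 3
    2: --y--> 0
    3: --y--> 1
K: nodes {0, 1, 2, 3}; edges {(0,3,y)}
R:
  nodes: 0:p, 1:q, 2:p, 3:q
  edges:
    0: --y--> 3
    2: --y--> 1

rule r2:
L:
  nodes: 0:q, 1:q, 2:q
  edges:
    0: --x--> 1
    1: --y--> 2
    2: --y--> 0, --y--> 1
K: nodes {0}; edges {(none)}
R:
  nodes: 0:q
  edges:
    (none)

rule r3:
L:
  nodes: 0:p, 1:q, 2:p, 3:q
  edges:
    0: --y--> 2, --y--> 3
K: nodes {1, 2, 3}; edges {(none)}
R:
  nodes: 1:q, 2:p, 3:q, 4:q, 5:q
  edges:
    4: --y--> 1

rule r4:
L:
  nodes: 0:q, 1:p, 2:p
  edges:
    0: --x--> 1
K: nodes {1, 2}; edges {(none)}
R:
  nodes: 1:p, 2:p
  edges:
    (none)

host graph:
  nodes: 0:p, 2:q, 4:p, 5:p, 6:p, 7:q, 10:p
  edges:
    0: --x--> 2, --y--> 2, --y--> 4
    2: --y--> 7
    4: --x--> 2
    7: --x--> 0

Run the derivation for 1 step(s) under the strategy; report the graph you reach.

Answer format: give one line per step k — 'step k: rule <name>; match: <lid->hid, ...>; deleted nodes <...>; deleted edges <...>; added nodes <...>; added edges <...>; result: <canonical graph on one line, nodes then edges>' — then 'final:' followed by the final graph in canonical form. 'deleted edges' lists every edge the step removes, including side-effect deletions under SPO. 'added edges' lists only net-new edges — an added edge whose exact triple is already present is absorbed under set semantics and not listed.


step 1: rule r3; match: 0->0, 1->7, 2->4, 3->2; deleted nodes 0; deleted edges (0,2,x); (0,2,y); (0,4,y); (7,0,x); added nodes 11, 12; added edges (11,7,y); result: nodes: 2:q, 4:p, 5:p, 6:p, 7:q, 10:p, 11:q, 12:q edges: (2,7,y); (4,2,x); (11,7,y)
final:
nodes: 2:q, 4:p, 5:p, 6:p, 7:q, 10:p, 11:q, 12:q
edges: (2,7,y); (4,2,x); (11,7,y)


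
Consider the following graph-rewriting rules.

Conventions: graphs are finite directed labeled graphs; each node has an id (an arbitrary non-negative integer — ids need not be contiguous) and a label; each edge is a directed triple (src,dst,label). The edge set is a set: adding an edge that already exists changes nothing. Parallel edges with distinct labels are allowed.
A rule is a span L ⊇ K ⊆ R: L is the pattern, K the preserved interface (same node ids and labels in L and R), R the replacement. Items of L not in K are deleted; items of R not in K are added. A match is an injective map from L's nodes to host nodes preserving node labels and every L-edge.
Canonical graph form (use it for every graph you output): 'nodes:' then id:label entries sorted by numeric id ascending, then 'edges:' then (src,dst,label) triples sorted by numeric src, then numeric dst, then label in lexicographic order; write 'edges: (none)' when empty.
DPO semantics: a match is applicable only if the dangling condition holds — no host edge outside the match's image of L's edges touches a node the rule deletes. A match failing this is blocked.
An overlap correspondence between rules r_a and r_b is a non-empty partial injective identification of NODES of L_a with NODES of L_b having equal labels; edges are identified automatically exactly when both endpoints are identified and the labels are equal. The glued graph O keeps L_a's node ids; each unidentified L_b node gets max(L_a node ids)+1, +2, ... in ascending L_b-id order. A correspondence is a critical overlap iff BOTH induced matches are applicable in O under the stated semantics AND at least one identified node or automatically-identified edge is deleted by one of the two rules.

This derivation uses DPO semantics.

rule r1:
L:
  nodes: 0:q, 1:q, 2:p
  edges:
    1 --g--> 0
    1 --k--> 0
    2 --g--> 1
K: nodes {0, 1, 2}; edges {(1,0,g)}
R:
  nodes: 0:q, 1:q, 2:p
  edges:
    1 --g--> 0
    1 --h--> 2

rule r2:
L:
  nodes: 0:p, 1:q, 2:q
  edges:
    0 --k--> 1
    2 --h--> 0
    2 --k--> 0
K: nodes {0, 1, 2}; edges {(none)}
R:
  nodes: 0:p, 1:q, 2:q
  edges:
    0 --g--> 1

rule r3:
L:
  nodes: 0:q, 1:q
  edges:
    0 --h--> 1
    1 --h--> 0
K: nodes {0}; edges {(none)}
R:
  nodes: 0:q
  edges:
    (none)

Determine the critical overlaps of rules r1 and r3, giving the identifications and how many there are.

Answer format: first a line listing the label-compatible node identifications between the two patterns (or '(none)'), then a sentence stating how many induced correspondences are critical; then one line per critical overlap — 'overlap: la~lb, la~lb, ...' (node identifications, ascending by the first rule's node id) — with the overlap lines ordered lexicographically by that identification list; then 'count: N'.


label-compatible node identifications between L(r1) and L(r3): 0~0, 0~1, 1~0, 1~1
0 of the induced correspondences are critical overlaps of r1 and r3.
count: 0


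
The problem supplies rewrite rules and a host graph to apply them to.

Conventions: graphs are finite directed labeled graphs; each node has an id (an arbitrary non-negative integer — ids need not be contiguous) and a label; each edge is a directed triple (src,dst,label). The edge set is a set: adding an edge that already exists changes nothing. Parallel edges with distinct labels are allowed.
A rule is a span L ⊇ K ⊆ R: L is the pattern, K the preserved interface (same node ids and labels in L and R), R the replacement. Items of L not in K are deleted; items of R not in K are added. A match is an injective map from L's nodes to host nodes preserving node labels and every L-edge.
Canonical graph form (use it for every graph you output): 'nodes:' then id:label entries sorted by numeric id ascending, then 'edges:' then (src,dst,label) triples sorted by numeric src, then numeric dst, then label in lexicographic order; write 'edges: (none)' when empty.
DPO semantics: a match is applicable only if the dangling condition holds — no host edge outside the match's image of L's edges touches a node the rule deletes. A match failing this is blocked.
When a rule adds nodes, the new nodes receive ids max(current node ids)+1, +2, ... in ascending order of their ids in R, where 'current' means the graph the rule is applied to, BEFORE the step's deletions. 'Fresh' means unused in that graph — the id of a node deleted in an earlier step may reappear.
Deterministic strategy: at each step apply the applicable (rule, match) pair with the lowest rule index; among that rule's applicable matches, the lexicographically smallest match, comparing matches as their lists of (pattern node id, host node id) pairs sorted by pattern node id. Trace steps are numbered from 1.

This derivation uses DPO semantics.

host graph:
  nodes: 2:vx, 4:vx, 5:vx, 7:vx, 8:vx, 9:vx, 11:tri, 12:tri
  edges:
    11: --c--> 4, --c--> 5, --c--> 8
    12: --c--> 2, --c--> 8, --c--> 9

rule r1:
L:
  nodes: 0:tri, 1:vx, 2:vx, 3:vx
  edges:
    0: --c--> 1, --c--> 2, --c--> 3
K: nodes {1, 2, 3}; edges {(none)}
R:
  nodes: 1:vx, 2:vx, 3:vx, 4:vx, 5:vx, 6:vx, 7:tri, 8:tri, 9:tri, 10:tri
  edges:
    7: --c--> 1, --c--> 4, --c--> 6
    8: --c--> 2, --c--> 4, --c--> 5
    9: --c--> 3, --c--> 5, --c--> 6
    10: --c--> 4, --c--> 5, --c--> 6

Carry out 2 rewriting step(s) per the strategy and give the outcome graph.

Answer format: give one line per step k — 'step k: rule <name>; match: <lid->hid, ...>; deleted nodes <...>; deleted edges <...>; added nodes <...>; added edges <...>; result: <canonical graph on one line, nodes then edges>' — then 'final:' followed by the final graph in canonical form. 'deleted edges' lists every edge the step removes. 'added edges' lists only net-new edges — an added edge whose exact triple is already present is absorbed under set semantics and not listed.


step 1: rule r1; match: 0->11, 1->4, 2->5, 3->8; deleted nodes 11; deleted edges (11,4,c); (11,5,c); (11,8,c); added nodes 13, 14, 15, 16, 17, 18, 19; added edges (16,4,c); (16,13,c); (16,15,c); (17,5,c); (17,13,c); (17,14,c); (18,8,c); (18,14,c); (18,15,c); (19,13,c); (19,14,c); (19,15,c); result: nodes: 2:vx, 4:vx, 5:vx, 7:vx, 8:vx, 9:vx, 12:tri, 13:vx, 14:vx, 15:vx, 16:tri, 17:tri, 18:tri, 19:tri edges: (12,2,c); (12,8,c); (12,9,c); (16,4,c); (16,13,c); (16,15,c); (17,5,c); (17,13,c); (17,14,c); (18,8,c); (18,14,c); (18,15,c); (19,13,c); (19,14,c); (19,15,c)
step 2: rule r1; match: 0->12, 1->2, 2->8, 3->9; deleted nodes 12; deleted edges (12,2,c); (12,8,c); (12,9,c); added nodes 20, 21, 22, 23, 24, 25, 26; added edges (23,2,c); (23,20,c); (23,22,c); (24,8,c); (24,20,c); (24,21,c); (25,9,c); (25,21,c); (25,22,c); (26,20,c); (26,21,c); (26,22,c); result: nodes: 2:vx, 4:vx, 5:vx, 7:vx, 8:vx, 9:vx, 13:vx, 14:vx, 15:vx, 16:tri, 17:tri, 18:tri, 19:tri, 20:vx, 21:vx, 22:vx, 23:tri, 24:tri, 25:tri, 26:tri edges: (16,4,c); (16,13,c); (16,15,c); (17,5,c); (17,13,c); (17,14,c); (18,8,c); (18,14,c); (18,15,c); (19,13,c); (19,14,c); (19,15,c); (23,2,c); (23,20,c); (23,22,c); (24,8,c); (24,20,c); (24,21,c); (25,9,c); (25,21,c); (25,22,c); (26,20,c); (26,21,c); (26,22,c)
final:
nodes: 2:vx, 4:vx, 5:vx, 7:vx, 8:vx, 9:vx, 13:vx, 14:vx, 15:vx, 16:tri, 17:tri, 18:tri, 19:tri, 20:vx, 21:vx, 22:vx, 23:tri, 24:tri, 25:tri, 26:tri
edges: (16,4,c); (16,13,c); (16,15,c); (17,5,c); (17,13,c); (17,14,c); (18,8,c); (18,14,c); (18,15,c); (19,13,c); (19,14,c); (19,15,c); (23,2,c); (23,20,c); (23,22,c); (24,8,c); (24,20,c); (24,21,c); (25,9,c); (25,21,c); (25,22,c); (26,20,c); (26,21,c); (26,22,c)
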